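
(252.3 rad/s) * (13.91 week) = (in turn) 3.378e+08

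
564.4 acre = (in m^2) 2.284e+06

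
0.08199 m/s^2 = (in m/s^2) 0.08199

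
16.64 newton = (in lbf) 3.741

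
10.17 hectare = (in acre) 25.13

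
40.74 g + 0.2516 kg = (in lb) 0.6445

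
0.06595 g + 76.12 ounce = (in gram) 2158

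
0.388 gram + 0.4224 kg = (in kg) 0.4228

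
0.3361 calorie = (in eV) 8.777e+18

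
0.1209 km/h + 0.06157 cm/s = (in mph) 0.0765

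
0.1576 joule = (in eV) 9.837e+17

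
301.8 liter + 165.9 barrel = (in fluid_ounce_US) 9.021e+05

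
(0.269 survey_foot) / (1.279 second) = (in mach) 0.0001883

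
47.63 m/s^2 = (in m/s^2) 47.63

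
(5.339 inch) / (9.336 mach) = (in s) 4.266e-05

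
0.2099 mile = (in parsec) 1.095e-14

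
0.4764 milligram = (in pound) 1.05e-06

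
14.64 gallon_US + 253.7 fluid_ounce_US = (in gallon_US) 16.62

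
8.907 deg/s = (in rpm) 1.485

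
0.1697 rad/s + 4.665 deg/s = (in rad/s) 0.2511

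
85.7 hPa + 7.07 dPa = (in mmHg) 64.29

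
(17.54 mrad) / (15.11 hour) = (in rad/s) 3.225e-07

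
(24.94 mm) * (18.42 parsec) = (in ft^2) 1.526e+17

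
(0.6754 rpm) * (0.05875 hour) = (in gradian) 952.3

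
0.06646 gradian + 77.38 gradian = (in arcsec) 2.509e+05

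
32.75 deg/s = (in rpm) 5.458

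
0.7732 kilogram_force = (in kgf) 0.7732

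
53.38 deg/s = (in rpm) 8.897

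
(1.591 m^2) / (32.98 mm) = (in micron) 4.824e+07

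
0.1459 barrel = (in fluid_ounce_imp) 816.4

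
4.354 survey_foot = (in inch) 52.25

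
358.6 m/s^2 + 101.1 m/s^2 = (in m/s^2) 459.7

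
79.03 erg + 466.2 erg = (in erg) 545.2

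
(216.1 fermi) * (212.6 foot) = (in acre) 3.46e-15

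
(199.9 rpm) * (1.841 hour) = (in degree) 7.949e+06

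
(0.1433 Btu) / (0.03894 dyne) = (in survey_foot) 1.274e+09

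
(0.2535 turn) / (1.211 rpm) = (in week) 2.077e-05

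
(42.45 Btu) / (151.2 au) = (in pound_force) 4.451e-10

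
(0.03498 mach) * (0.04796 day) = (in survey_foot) 1.619e+05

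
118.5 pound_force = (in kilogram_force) 53.75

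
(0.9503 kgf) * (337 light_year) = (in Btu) 2.816e+16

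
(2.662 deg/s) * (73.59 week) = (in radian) 2.068e+06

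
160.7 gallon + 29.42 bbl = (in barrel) 33.25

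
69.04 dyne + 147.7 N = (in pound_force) 33.2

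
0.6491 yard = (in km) 0.0005935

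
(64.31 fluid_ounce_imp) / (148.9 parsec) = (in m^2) 3.977e-22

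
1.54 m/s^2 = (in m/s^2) 1.54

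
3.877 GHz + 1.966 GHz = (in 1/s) 5.843e+09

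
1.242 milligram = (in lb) 2.738e-06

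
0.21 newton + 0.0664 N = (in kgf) 0.02818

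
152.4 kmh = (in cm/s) 4233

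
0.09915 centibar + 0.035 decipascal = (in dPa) 991.5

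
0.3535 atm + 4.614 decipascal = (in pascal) 3.582e+04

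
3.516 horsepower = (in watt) 2622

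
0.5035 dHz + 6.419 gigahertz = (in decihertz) 6.419e+10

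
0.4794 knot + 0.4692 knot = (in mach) 0.001433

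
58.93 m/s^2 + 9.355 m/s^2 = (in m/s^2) 68.28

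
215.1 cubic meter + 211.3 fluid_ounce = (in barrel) 1353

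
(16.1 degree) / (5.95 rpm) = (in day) 5.22e-06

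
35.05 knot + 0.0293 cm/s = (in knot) 35.05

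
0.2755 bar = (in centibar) 27.55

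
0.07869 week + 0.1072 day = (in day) 0.658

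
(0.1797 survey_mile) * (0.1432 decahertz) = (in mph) 926.4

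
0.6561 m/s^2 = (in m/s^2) 0.6561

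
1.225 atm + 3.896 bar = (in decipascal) 5.137e+06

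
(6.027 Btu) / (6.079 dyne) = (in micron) 1.046e+14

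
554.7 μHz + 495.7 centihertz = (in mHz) 4958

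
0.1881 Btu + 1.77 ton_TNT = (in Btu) 7.019e+06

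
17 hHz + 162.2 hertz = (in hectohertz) 18.62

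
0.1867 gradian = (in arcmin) 10.08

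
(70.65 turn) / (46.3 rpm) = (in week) 0.0001514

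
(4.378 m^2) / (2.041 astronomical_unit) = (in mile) 8.91e-15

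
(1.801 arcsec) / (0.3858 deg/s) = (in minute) 2.161e-05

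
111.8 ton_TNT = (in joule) 4.678e+11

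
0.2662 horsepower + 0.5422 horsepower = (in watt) 602.8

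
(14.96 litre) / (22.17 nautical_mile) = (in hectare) 3.644e-11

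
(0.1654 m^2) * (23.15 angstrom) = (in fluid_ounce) 1.295e-05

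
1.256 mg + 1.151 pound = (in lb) 1.151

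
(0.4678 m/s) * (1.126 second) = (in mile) 0.0003273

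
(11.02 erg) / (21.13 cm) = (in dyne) 0.5215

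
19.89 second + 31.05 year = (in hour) 2.72e+05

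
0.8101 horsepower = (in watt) 604.1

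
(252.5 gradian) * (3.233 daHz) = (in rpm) 1224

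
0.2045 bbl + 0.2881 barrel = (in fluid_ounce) 2648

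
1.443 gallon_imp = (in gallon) 1.733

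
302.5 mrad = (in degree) 17.33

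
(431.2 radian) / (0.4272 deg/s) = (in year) 0.001834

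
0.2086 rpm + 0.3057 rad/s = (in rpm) 3.128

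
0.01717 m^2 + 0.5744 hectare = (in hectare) 0.5744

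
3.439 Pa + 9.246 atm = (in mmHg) 7027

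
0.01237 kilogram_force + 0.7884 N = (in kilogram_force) 0.09276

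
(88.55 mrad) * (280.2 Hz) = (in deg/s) 1422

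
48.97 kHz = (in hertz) 4.897e+04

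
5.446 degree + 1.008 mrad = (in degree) 5.504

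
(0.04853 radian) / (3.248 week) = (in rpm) 2.359e-07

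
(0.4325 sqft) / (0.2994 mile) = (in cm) 0.008339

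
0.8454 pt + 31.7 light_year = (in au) 2.005e+06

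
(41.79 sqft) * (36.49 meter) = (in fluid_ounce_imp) 4.986e+06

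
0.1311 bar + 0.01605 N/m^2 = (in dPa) 1.311e+05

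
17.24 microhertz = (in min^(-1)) 0.001034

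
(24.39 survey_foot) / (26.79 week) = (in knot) 8.919e-07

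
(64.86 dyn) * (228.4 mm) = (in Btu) 1.404e-07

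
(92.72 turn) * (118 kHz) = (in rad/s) 6.874e+07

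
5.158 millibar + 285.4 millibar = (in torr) 217.9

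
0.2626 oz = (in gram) 7.445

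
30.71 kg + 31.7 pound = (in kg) 45.09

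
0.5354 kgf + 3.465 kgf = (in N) 39.23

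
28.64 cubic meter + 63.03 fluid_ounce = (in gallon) 7566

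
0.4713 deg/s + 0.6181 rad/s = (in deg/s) 35.89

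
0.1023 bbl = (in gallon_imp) 3.578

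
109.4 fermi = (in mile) 6.798e-17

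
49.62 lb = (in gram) 2.251e+04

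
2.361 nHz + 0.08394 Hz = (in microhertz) 8.394e+04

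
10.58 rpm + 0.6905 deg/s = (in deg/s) 64.17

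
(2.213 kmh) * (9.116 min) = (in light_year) 3.554e-14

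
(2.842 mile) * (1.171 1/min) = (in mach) 0.2622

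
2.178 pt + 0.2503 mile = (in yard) 440.5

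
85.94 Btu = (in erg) 9.067e+11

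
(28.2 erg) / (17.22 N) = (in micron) 0.1638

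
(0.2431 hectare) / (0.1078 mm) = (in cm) 2.255e+09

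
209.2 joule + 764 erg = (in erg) 2.092e+09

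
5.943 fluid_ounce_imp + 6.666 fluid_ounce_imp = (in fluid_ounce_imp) 12.61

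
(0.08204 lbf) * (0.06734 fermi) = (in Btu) 2.329e-20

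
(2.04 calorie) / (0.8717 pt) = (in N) 2.776e+04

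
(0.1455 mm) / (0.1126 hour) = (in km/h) 1.292e-06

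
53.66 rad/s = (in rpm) 512.4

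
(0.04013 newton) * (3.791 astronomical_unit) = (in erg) 2.276e+17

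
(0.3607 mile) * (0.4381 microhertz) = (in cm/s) 0.02543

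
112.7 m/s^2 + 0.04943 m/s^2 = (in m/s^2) 112.7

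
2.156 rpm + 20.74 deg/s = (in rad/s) 0.5878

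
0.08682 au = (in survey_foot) 4.261e+10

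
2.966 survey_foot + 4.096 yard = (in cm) 464.9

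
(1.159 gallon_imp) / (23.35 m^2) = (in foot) 0.0007403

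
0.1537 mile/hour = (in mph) 0.1537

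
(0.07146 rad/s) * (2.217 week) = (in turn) 1.525e+04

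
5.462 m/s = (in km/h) 19.66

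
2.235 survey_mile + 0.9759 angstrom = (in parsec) 1.166e-13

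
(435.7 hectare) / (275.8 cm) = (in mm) 1.58e+09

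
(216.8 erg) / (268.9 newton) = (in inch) 3.174e-06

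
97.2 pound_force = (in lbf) 97.2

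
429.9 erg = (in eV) 2.683e+14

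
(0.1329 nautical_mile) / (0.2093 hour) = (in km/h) 1.176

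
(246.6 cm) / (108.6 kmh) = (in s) 0.08175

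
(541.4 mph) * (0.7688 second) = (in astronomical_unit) 1.244e-09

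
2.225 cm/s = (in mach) 6.535e-05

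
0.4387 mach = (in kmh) 537.8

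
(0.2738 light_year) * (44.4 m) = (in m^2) 1.15e+17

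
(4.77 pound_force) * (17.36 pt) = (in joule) 0.1299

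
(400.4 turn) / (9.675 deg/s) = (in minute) 248.3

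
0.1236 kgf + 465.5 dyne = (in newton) 1.217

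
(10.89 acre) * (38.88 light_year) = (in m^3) 1.621e+22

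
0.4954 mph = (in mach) 0.0006504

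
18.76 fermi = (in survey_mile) 1.166e-17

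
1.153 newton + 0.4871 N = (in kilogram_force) 0.1672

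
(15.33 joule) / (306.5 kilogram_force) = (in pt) 14.46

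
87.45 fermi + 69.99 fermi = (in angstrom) 0.001574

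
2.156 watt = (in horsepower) 0.002891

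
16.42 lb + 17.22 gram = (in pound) 16.46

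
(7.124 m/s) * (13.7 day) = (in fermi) 8.433e+21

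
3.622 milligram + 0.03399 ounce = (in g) 0.9672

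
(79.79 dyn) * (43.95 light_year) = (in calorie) 7.929e+13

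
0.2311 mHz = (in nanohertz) 2.311e+05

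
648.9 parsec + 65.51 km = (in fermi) 2.002e+34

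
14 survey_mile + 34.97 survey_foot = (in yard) 2.465e+04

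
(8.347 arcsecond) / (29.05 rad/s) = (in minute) 2.322e-08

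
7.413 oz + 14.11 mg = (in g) 210.2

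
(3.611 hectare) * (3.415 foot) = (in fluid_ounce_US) 1.271e+09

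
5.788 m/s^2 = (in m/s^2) 5.788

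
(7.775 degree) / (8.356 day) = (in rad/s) 1.88e-07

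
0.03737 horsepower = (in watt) 27.87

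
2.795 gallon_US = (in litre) 10.58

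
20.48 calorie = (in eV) 5.348e+20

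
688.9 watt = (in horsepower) 0.9238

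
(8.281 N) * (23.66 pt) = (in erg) 6.912e+05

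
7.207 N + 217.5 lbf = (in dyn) 9.747e+07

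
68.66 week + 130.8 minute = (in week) 68.67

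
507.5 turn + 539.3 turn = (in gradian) 4.187e+05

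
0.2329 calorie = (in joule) 0.9745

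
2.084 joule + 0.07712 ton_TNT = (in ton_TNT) 0.07712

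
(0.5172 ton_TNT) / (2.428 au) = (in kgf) 0.0006075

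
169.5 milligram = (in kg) 0.0001695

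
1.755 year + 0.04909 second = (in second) 5.535e+07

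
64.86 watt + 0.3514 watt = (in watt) 65.21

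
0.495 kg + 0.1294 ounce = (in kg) 0.4987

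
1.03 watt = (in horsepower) 0.001381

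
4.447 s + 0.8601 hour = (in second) 3101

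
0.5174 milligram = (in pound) 1.141e-06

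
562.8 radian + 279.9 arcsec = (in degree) 3.225e+04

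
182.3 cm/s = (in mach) 0.005354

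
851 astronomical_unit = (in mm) 1.273e+17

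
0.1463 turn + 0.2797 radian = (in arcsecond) 2.473e+05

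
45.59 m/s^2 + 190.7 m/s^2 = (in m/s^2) 236.3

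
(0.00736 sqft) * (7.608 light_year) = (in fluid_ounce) 1.664e+18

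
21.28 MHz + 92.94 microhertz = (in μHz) 2.128e+13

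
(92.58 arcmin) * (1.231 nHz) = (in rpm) 3.166e-10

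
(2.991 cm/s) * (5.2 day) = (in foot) 4.409e+04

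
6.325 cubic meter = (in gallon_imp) 1391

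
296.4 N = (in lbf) 66.63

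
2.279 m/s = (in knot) 4.43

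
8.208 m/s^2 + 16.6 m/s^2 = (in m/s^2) 24.81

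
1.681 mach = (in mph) 1280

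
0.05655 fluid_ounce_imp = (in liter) 0.001607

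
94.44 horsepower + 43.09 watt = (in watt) 7.047e+04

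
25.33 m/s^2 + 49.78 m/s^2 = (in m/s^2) 75.11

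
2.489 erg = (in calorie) 5.949e-08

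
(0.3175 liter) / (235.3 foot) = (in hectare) 4.427e-10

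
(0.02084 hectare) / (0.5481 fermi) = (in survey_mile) 2.363e+14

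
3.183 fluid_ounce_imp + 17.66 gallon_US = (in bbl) 0.421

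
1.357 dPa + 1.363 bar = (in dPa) 1.363e+06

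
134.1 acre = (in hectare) 54.27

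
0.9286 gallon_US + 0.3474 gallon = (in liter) 4.83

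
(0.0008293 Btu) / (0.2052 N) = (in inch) 167.9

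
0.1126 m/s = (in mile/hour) 0.2519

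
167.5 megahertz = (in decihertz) 1.675e+09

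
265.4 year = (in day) 9.687e+04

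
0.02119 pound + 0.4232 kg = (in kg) 0.4328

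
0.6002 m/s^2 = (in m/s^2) 0.6002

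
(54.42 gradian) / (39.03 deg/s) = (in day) 1.452e-05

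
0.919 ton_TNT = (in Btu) 3.644e+06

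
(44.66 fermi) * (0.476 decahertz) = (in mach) 6.243e-16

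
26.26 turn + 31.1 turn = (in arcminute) 1.239e+06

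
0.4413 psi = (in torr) 22.82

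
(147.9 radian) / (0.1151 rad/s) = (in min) 21.42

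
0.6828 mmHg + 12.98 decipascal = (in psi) 0.01339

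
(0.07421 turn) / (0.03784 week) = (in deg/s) 0.001167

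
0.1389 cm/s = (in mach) 4.079e-06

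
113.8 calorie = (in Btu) 0.4513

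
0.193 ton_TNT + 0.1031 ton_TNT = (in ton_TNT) 0.2961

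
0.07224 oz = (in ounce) 0.07224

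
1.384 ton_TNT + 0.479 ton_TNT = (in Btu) 7.388e+06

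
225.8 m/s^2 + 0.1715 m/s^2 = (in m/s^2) 226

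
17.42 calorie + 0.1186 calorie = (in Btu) 0.06955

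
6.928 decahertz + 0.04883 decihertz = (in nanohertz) 6.928e+10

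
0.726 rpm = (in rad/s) 0.07603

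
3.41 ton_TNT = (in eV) 8.905e+28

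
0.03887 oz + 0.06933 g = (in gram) 1.171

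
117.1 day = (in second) 1.012e+07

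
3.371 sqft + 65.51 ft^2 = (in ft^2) 68.88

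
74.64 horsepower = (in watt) 5.566e+04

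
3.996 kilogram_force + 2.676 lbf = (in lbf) 11.49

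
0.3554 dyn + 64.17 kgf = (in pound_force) 141.5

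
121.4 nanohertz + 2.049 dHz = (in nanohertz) 2.049e+08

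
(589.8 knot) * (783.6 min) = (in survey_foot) 4.68e+07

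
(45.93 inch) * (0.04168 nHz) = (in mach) 1.428e-13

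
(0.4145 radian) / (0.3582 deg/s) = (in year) 2.102e-06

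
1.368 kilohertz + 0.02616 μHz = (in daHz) 136.8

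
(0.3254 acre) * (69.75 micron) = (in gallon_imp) 20.2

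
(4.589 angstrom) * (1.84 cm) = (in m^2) 8.444e-12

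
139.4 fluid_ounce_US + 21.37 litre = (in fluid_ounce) 862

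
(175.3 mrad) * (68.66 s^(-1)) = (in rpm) 114.9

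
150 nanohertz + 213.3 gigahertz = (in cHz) 2.133e+13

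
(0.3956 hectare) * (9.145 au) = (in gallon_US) 1.43e+18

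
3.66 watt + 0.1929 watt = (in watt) 3.853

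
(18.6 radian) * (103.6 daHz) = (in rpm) 1.84e+05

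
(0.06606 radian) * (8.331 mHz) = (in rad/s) 0.0005503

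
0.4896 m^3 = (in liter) 489.6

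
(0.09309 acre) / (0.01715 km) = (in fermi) 2.197e+16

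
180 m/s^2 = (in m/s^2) 180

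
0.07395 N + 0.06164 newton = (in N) 0.1356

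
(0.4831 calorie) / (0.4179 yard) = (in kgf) 0.5394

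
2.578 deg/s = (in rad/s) 0.04499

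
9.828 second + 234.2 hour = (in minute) 1.405e+04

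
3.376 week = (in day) 23.63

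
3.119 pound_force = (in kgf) 1.415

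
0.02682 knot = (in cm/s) 1.38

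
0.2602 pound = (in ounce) 4.163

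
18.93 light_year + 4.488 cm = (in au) 1.197e+06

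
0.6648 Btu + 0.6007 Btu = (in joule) 1335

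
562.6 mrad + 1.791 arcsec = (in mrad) 562.6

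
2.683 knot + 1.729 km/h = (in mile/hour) 4.162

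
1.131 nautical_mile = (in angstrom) 2.095e+13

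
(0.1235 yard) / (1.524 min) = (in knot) 0.002401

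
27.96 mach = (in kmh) 3.427e+04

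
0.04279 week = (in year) 0.0008206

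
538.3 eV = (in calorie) 2.061e-17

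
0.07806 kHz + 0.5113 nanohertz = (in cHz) 7806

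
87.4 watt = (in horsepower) 0.1172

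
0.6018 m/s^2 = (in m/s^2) 0.6018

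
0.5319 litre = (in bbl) 0.003346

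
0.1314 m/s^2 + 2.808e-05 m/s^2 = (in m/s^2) 0.1314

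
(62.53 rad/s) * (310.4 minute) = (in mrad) 1.165e+09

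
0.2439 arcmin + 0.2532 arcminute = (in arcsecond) 29.83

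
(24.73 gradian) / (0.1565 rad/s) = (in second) 2.482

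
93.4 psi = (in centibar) 644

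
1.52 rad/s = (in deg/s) 87.09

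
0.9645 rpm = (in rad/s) 0.101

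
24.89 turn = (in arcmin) 5.376e+05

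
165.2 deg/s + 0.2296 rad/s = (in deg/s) 178.4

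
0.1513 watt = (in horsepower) 0.0002029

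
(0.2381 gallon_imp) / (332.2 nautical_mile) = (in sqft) 1.894e-08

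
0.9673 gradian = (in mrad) 15.19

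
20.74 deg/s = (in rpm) 3.457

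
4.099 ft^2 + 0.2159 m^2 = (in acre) 0.0001475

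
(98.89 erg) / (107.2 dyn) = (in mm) 9.225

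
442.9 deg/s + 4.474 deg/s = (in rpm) 74.56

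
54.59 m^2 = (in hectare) 0.005459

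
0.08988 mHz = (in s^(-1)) 8.988e-05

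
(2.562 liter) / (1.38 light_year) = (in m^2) 1.962e-19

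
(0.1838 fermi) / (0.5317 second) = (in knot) 6.72e-16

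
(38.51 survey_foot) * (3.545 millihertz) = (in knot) 0.08088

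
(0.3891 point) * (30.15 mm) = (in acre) 1.023e-09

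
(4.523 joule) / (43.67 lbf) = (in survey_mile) 1.447e-05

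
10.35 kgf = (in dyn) 1.015e+07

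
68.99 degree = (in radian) 1.204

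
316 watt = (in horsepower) 0.4238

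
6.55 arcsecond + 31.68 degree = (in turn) 0.08801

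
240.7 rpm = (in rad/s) 25.21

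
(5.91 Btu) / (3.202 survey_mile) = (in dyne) 1.21e+05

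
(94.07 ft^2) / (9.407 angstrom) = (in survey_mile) 5.773e+06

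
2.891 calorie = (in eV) 7.55e+19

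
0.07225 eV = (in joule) 1.158e-20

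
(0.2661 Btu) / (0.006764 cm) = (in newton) 4.151e+06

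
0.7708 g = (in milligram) 770.8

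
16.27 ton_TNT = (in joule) 6.807e+10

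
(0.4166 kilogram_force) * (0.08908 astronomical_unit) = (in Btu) 5.16e+07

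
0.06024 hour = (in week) 0.0003586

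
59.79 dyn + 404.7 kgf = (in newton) 3969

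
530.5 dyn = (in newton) 0.005305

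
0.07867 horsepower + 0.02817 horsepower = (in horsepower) 0.1068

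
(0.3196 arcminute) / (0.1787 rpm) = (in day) 5.75e-08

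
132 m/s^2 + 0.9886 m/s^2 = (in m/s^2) 133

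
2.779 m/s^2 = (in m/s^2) 2.779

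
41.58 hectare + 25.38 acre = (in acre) 128.1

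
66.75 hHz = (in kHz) 6.675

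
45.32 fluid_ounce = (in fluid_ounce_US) 45.32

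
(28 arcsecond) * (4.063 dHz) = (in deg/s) 0.00316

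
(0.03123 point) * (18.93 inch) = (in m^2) 5.297e-06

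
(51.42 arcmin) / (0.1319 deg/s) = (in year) 2.06e-07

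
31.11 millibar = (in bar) 0.03111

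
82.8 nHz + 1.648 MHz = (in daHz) 1.648e+05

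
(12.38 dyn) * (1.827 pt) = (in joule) 7.979e-08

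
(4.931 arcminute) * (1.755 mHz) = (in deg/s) 0.0001442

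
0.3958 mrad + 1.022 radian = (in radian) 1.022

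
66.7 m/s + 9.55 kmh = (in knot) 134.8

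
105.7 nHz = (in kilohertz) 1.057e-10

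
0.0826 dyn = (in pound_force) 1.857e-07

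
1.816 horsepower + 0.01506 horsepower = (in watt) 1365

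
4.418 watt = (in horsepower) 0.005925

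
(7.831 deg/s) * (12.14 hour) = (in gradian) 3.803e+05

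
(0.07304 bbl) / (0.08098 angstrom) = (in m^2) 1.434e+09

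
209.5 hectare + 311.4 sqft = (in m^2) 2.095e+06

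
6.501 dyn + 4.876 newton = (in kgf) 0.4972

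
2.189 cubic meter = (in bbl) 13.77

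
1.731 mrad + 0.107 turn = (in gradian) 42.91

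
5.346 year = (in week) 278.8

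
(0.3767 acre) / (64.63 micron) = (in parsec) 7.644e-10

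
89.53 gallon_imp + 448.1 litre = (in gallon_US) 225.9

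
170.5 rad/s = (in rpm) 1628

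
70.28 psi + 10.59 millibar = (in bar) 4.856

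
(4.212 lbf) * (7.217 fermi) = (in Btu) 1.282e-16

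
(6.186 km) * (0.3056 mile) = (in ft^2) 3.275e+07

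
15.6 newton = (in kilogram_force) 1.591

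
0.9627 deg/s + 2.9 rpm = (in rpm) 3.06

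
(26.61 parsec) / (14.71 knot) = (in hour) 3.014e+13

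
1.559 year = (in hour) 1.366e+04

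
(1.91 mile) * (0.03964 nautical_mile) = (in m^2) 2.257e+05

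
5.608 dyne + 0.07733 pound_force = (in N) 0.344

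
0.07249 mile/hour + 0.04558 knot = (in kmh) 0.2011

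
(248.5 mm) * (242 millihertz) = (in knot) 0.1169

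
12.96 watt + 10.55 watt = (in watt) 23.51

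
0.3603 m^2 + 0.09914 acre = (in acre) 0.09923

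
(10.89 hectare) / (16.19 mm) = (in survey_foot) 2.207e+07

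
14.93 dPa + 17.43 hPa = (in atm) 0.01722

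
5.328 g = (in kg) 0.005328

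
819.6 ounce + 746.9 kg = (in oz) 2.717e+04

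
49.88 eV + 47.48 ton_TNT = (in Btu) 1.883e+08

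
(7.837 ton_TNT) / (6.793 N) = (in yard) 5.279e+09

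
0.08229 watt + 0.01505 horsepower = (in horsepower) 0.01516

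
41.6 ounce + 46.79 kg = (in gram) 4.797e+04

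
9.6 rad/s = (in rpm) 91.67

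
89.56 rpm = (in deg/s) 537.4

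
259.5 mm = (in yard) 0.2838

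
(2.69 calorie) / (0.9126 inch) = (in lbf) 109.2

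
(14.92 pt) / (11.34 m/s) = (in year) 1.472e-11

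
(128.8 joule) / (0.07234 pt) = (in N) 5.047e+06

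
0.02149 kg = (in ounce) 0.758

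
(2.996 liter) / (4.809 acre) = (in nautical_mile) 8.312e-11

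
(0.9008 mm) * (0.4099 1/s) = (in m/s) 0.0003692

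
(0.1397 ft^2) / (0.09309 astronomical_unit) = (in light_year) 9.851e-29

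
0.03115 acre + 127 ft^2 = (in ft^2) 1484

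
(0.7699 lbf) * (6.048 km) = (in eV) 1.293e+23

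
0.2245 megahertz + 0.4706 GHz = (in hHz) 4.708e+06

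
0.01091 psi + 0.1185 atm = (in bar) 0.1208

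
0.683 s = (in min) 0.01138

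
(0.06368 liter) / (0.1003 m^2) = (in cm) 0.06349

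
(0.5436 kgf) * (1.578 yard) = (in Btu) 0.007291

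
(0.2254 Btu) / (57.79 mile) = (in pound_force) 0.0005748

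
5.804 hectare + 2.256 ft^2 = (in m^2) 5.804e+04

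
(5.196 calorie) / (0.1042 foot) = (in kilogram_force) 69.8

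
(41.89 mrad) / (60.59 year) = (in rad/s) 2.192e-11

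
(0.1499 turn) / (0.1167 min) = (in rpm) 1.284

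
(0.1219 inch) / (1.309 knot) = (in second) 0.004598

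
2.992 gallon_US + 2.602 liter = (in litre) 13.93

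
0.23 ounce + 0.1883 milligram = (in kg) 0.006521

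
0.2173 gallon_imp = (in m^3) 0.0009879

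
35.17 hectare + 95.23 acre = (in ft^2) 7.934e+06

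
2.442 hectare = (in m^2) 2.442e+04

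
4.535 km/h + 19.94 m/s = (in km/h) 76.32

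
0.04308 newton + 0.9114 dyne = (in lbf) 0.009687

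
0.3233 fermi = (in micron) 3.233e-10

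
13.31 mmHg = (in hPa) 17.75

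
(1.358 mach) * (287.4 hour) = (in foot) 1.57e+09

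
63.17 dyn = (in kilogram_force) 6.442e-05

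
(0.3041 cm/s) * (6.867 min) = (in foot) 4.111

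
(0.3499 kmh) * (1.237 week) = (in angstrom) 7.271e+14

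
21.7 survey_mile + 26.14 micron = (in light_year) 3.691e-12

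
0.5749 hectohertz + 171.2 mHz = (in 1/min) 3460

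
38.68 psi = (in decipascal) 2.667e+06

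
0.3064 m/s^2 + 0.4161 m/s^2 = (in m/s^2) 0.7225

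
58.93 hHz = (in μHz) 5.893e+09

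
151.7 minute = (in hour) 2.528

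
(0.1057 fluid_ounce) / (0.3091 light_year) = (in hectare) 1.069e-25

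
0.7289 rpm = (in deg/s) 4.373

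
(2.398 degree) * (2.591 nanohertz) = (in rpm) 1.036e-09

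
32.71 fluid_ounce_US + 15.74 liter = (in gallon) 4.414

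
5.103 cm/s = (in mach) 0.0001499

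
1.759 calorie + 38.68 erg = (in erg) 7.36e+07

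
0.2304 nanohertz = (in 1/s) 2.304e-10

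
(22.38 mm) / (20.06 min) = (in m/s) 1.859e-05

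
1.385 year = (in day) 505.5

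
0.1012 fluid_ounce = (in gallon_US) 0.0007906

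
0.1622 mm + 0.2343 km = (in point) 6.642e+05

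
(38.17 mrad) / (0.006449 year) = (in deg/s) 1.075e-05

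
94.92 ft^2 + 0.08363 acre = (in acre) 0.08581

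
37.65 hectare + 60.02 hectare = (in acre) 241.3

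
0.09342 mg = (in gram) 9.342e-05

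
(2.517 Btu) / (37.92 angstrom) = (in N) 7.003e+11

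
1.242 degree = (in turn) 0.00345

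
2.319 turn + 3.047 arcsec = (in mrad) 1.457e+04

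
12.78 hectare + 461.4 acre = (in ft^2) 2.147e+07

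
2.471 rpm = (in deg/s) 14.83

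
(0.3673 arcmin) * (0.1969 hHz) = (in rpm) 0.02009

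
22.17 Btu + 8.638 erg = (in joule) 2.339e+04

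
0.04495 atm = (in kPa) 4.555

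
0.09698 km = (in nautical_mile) 0.05237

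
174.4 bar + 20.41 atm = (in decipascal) 1.951e+08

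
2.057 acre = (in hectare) 0.8324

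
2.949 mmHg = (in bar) 0.003932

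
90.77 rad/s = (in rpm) 866.8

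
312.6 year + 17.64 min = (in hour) 2.738e+06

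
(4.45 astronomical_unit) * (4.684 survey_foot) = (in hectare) 9.504e+07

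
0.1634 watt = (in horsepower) 0.0002191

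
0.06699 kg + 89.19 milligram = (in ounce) 2.366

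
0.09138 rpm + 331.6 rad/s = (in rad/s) 331.6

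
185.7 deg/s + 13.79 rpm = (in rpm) 44.74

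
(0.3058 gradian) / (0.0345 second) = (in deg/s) 7.977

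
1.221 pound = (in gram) 553.8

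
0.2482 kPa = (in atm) 0.00245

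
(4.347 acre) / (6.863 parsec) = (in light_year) 8.78e-30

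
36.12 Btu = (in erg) 3.811e+11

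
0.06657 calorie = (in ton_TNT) 6.657e-11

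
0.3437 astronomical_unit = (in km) 5.142e+07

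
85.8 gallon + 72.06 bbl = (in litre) 1.178e+04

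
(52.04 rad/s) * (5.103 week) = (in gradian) 1.022e+10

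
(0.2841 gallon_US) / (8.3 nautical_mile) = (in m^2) 6.996e-08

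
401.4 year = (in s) 1.266e+10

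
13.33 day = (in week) 1.904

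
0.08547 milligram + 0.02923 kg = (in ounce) 1.031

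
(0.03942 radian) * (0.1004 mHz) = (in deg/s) 0.0002268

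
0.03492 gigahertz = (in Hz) 3.492e+07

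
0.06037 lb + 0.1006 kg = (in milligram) 1.28e+05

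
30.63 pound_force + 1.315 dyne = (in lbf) 30.63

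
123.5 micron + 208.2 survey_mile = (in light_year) 3.542e-11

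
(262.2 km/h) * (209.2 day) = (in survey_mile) 8.18e+05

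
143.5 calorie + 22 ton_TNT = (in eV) 5.745e+29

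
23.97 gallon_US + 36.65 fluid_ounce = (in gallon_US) 24.26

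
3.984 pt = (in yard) 0.001537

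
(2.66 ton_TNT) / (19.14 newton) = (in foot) 1.908e+09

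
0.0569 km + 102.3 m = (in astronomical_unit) 1.064e-09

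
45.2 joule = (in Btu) 0.04284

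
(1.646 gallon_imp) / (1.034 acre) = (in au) 1.195e-17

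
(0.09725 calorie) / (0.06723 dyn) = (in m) 6.052e+05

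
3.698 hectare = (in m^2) 3.698e+04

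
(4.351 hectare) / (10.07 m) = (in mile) 2.685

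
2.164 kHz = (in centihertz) 2.164e+05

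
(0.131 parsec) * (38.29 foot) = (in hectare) 4.718e+12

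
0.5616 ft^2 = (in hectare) 5.217e-06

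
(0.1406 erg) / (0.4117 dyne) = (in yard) 0.003735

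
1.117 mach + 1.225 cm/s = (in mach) 1.117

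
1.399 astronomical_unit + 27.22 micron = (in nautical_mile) 1.13e+08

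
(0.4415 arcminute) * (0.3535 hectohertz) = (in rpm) 0.04335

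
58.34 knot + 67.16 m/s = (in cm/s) 9717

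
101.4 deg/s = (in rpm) 16.9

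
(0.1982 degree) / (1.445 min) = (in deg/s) 0.002286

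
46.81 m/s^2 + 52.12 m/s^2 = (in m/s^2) 98.93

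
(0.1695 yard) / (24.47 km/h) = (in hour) 6.334e-06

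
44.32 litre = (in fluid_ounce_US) 1499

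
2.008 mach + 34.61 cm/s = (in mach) 2.009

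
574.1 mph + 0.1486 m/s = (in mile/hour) 574.4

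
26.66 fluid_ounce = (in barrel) 0.004959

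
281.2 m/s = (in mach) 0.8258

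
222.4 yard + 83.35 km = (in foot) 2.741e+05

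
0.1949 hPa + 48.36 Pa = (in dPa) 678.5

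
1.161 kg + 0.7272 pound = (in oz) 52.59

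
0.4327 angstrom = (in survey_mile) 2.689e-14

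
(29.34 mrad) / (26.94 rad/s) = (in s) 0.001089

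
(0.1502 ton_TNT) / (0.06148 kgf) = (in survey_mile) 6.477e+05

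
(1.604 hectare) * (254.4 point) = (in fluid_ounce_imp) 5.066e+07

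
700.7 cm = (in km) 0.007007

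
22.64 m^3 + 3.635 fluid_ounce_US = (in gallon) 5981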